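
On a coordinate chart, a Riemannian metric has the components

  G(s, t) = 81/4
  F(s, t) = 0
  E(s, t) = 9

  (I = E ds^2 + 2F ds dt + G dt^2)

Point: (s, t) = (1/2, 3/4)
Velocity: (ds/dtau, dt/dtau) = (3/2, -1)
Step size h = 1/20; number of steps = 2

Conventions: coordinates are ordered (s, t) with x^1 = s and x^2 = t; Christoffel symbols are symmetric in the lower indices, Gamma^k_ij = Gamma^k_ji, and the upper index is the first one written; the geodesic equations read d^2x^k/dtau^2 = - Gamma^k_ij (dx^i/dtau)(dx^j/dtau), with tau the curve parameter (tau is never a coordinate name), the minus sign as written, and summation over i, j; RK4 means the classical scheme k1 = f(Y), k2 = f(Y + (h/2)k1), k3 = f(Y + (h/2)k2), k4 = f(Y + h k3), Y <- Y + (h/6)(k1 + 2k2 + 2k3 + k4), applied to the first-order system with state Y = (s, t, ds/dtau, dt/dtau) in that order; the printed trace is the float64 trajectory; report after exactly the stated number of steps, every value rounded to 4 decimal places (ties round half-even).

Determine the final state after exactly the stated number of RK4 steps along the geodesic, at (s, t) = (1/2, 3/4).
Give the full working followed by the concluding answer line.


f(Y) = (ds/dtau, dt/dtau, -Gamma^s_ij Y'^i Y'^j, -Gamma^t_ij Y'^i Y'^j) with the Gammas evaluated at the stage position; h = 0.050000; intermediate values shown to 6 dp
step 0: s = 0.5000, t = 0.7500, ds/dtau = 1.5000, dt/dtau = -1.0000
step 1:
  k1: at (s, t) = (0.500000, 0.750000), (ds/dtau, dt/dtau) = (1.500000, -1.000000); Gamma_sss = 0.000000, Gamma_sst = 0.000000, Gamma_stt = 0.000000, Gamma_tss = 0.000000, Gamma_tst = 0.000000, Gamma_ttt = 0.000000; k1 = (1.500000, -1.000000, 0.000000, 0.000000)
  k2: at (s, t) = (0.537500, 0.725000), (ds/dtau, dt/dtau) = (1.500000, -1.000000); Gamma_sss = 0.000000, Gamma_sst = 0.000000, Gamma_stt = 0.000000, Gamma_tss = 0.000000, Gamma_tst = 0.000000, Gamma_ttt = 0.000000; k2 = (1.500000, -1.000000, 0.000000, 0.000000)
  k3: at (s, t) = (0.537500, 0.725000), (ds/dtau, dt/dtau) = (1.500000, -1.000000); Gamma_sss = 0.000000, Gamma_sst = 0.000000, Gamma_stt = 0.000000, Gamma_tss = 0.000000, Gamma_tst = 0.000000, Gamma_ttt = 0.000000; k3 = (1.500000, -1.000000, 0.000000, 0.000000)
  k4: at (s, t) = (0.575000, 0.700000), (ds/dtau, dt/dtau) = (1.500000, -1.000000); Gamma_sss = 0.000000, Gamma_sst = 0.000000, Gamma_stt = 0.000000, Gamma_tss = 0.000000, Gamma_tst = 0.000000, Gamma_ttt = 0.000000; k4 = (1.500000, -1.000000, 0.000000, 0.000000)
  Y <- Y + (h/6)(k1 + 2k2 + 2k3 + k4): s = 0.5750, t = 0.7000, ds/dtau = 1.5000, dt/dtau = -1.0000
step 2:
  k1: at (s, t) = (0.575000, 0.700000), (ds/dtau, dt/dtau) = (1.500000, -1.000000); Gamma_sss = 0.000000, Gamma_sst = 0.000000, Gamma_stt = 0.000000, Gamma_tss = 0.000000, Gamma_tst = 0.000000, Gamma_ttt = 0.000000; k1 = (1.500000, -1.000000, 0.000000, 0.000000)
  k2: at (s, t) = (0.612500, 0.675000), (ds/dtau, dt/dtau) = (1.500000, -1.000000); Gamma_sss = 0.000000, Gamma_sst = 0.000000, Gamma_stt = 0.000000, Gamma_tss = 0.000000, Gamma_tst = 0.000000, Gamma_ttt = 0.000000; k2 = (1.500000, -1.000000, 0.000000, 0.000000)
  k3: at (s, t) = (0.612500, 0.675000), (ds/dtau, dt/dtau) = (1.500000, -1.000000); Gamma_sss = 0.000000, Gamma_sst = 0.000000, Gamma_stt = 0.000000, Gamma_tss = 0.000000, Gamma_tst = 0.000000, Gamma_ttt = 0.000000; k3 = (1.500000, -1.000000, 0.000000, 0.000000)
  k4: at (s, t) = (0.650000, 0.650000), (ds/dtau, dt/dtau) = (1.500000, -1.000000); Gamma_sss = 0.000000, Gamma_sst = 0.000000, Gamma_stt = 0.000000, Gamma_tss = 0.000000, Gamma_tst = 0.000000, Gamma_ttt = 0.000000; k4 = (1.500000, -1.000000, 0.000000, 0.000000)
  Y <- Y + (h/6)(k1 + 2k2 + 2k3 + k4): s = 0.6500, t = 0.6500, ds/dtau = 1.5000, dt/dtau = -1.0000

Answer: s = 0.6500, t = 0.6500, ds/dtau = 1.5000, dt/dtau = -1.0000


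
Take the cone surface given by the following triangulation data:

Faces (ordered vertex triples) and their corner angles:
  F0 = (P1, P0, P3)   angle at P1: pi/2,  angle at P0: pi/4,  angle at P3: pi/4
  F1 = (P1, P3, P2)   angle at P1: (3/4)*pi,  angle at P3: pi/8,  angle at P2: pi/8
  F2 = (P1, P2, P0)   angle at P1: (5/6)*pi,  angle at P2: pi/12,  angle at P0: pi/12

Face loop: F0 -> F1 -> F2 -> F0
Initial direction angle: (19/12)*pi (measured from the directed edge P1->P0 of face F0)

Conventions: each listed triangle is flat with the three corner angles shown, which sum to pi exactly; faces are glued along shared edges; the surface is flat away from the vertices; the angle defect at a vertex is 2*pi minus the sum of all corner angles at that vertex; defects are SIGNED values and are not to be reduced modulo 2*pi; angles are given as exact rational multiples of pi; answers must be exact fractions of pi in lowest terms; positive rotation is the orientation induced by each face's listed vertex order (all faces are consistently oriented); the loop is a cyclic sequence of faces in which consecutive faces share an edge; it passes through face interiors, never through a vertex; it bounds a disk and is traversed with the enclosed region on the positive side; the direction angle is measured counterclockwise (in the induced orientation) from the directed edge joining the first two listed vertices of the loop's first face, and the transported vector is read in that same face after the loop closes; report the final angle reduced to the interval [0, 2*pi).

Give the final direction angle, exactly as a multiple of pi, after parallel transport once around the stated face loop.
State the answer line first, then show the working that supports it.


Answer: final direction angle = (3/2)*pi

enclosed vertex P1: corner angles sum to (25/12)*pi, defect = 2*pi - (25/12)*pi = -pi/12
by Gauss-Bonnet the loop rotates the vector by the enclosed defect sum (positive orientation, mod 2*pi)
final angle = (19/12)*pi - pi/12 = (3/2)*pi (mod 2*pi)


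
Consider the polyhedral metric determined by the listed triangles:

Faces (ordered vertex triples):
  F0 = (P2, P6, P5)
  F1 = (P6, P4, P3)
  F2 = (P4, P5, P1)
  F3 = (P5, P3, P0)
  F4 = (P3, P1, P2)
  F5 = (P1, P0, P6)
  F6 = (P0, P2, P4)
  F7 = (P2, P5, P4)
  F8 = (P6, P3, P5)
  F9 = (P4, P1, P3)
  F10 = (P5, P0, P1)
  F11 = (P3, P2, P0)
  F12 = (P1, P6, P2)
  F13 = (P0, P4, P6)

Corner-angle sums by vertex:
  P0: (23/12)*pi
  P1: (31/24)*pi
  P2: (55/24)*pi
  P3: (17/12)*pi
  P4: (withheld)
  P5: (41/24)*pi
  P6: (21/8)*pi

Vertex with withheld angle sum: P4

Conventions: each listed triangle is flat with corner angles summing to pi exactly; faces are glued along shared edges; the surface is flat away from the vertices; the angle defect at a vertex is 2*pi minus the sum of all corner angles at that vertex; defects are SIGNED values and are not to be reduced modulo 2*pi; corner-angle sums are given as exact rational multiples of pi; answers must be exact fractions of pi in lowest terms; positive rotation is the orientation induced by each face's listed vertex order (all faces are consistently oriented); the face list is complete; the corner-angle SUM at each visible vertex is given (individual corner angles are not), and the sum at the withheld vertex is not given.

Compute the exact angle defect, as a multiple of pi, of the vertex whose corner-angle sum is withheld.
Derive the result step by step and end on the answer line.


V = 7, E = 21, F = 14; chi = V - E + F = 0
Gauss-Bonnet: total defect = 2*pi*chi = 0; visible defects sum to (3/4)*pi

Answer: defect(P4) = (-3/4)*pi


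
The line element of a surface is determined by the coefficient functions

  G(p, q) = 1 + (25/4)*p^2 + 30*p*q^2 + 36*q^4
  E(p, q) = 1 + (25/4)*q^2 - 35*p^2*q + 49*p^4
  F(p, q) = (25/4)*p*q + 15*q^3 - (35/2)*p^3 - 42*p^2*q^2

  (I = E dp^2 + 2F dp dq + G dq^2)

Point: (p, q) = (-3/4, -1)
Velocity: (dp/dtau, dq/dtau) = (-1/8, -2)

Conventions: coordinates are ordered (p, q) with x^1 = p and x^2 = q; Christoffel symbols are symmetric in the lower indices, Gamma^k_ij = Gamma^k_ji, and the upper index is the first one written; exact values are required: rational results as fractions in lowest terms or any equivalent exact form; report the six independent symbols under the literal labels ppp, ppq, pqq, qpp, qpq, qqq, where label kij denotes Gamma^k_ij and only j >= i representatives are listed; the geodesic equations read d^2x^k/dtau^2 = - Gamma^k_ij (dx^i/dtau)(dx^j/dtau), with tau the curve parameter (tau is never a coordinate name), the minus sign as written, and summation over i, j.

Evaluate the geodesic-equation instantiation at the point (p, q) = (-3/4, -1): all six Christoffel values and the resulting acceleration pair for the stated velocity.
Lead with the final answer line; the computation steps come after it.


Answer: Gamma_ppp = -17304/15221, Gamma_ppq = -4120/15221, Gamma_pqq = 19776/15221, Gamma_qpp = 11088/15221, Gamma_qpq = 2640/15221, Gamma_qqq = -12672/15221; accelerations (d^2p/dtau^2, d^2q/dtau^2) = (-614189/121768, 196779/60884)

E = 10865/256, F = -3399/128, G = 1153/64 at the point
E_p = -2163/16, E_q = -515/16, F_p = 871/32, F_q = 1401/16, G_p = 165/8, G_q = -99
EG - F^2 = 15221/256;  g^inv = (256/15221) * [[1153/64, 3399/128], [3399/128, 10865/256]]
first-kind symbols [ij,l] = (1/2)(d_i g_jl + d_j g_il - d_l g_ij): [pp,p] = E_p/2 = -2163/32, [pp,q] = F_p - E_q/2 = 693/16, [pq,p] = E_q/2 = -515/32, [pq,q] = G_p/2 = 165/16, [qq,p] = F_q - G_p/2 = 309/4, [qq,q] = G_q/2 = -99/2
Gamma^p_ij = (G*[ij,p] - F*[ij,q])/(EG - F^2), Gamma^q_ij = (E*[ij,q] - F*[ij,p])/(EG - F^2)
Gamma_ppp = -17304/15221, Gamma_ppq = -4120/15221, Gamma_pqq = 19776/15221, Gamma_qpp = 11088/15221, Gamma_qpq = 2640/15221, Gamma_qqq = -12672/15221
d^2p/dtau^2 = -(Gamma_ppp*(-1/8)^2 + 2*Gamma_ppq*(-1/8)*(-2) + Gamma_pqq*(-2)^2) = -614189/121768
d^2q/dtau^2 = -(Gamma_qpp*(-1/8)^2 + 2*Gamma_qpq*(-1/8)*(-2) + Gamma_qqq*(-2)^2) = 196779/60884


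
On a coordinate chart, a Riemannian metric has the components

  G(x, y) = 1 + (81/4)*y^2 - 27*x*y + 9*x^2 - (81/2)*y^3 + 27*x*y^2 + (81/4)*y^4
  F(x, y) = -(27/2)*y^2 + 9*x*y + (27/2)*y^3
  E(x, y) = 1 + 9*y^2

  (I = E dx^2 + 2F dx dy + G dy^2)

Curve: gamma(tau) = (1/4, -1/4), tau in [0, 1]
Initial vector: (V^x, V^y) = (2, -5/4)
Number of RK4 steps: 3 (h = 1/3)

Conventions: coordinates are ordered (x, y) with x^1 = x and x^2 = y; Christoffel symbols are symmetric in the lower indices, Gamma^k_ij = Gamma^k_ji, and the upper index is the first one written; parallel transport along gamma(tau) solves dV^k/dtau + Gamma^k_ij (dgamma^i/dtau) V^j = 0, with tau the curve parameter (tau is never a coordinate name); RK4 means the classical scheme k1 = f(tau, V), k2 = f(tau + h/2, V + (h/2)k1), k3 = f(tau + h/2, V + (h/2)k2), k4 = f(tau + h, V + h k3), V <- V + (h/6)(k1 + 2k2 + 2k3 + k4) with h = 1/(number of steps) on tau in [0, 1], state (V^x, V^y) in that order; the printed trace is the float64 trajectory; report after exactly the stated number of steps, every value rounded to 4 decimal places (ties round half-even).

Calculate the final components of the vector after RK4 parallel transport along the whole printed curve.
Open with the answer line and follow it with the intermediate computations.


Answer: V^x = 2.0000, V^y = -1.2500

gamma'(tau) = (0, 0); f(tau, V)^k = -Gamma^k_ij(gamma(tau)) gamma'^i(tau) V^j; h = 1/3; intermediate values shown to 6 dp
curve data and Christoffel symbols at the stage parameters:
  tau = 0.000000: gamma = (0.250000, -0.250000), gamma' = (0.000000, 0.000000); Gamma_xxx = 0.000000, Gamma_xxy = -0.362207, Gamma_xyy = 0.814966, Gamma_yxx = 0.000000, Gamma_yxy = 1.041346, Gamma_yyy = -2.343028
  tau = 0.166667: gamma = (0.250000, -0.250000), gamma' = (0.000000, 0.000000); Gamma_xxx = 0.000000, Gamma_xxy = -0.362207, Gamma_xyy = 0.814966, Gamma_yxx = 0.000000, Gamma_yxy = 1.041346, Gamma_yyy = -2.343028
  tau = 0.333333: gamma = (0.250000, -0.250000), gamma' = (0.000000, 0.000000); Gamma_xxx = 0.000000, Gamma_xxy = -0.362207, Gamma_xyy = 0.814966, Gamma_yxx = 0.000000, Gamma_yxy = 1.041346, Gamma_yyy = -2.343028
  tau = 0.500000: gamma = (0.250000, -0.250000), gamma' = (0.000000, 0.000000); Gamma_xxx = 0.000000, Gamma_xxy = -0.362207, Gamma_xyy = 0.814966, Gamma_yxx = 0.000000, Gamma_yxy = 1.041346, Gamma_yyy = -2.343028
  tau = 0.666667: gamma = (0.250000, -0.250000), gamma' = (0.000000, 0.000000); Gamma_xxx = 0.000000, Gamma_xxy = -0.362207, Gamma_xyy = 0.814966, Gamma_yxx = 0.000000, Gamma_yxy = 1.041346, Gamma_yyy = -2.343028
  tau = 0.833333: gamma = (0.250000, -0.250000), gamma' = (0.000000, 0.000000); Gamma_xxx = 0.000000, Gamma_xxy = -0.362207, Gamma_xyy = 0.814966, Gamma_yxx = 0.000000, Gamma_yxy = 1.041346, Gamma_yyy = -2.343028
  tau = 1.000000: gamma = (0.250000, -0.250000), gamma' = (0.000000, 0.000000); Gamma_xxx = 0.000000, Gamma_xxy = -0.362207, Gamma_xyy = 0.814966, Gamma_yxx = 0.000000, Gamma_yxy = 1.041346, Gamma_yyy = -2.343028
step 0: V^x = 2.0000, V^y = -1.2500
step 1: k1 = (0.000000, 0.000000), k2 = (0.000000, 0.000000), k3 = (0.000000, 0.000000), k4 = (0.000000, 0.000000); V <- V + (h/6)(k1 + 2k2 + 2k3 + k4): V^x = 2.0000, V^y = -1.2500
step 2: k1 = (0.000000, 0.000000), k2 = (0.000000, 0.000000), k3 = (0.000000, 0.000000), k4 = (0.000000, 0.000000); V <- V + (h/6)(k1 + 2k2 + 2k3 + k4): V^x = 2.0000, V^y = -1.2500
step 3: k1 = (0.000000, 0.000000), k2 = (0.000000, 0.000000), k3 = (0.000000, 0.000000), k4 = (0.000000, 0.000000); V <- V + (h/6)(k1 + 2k2 + 2k3 + k4): V^x = 2.0000, V^y = -1.2500


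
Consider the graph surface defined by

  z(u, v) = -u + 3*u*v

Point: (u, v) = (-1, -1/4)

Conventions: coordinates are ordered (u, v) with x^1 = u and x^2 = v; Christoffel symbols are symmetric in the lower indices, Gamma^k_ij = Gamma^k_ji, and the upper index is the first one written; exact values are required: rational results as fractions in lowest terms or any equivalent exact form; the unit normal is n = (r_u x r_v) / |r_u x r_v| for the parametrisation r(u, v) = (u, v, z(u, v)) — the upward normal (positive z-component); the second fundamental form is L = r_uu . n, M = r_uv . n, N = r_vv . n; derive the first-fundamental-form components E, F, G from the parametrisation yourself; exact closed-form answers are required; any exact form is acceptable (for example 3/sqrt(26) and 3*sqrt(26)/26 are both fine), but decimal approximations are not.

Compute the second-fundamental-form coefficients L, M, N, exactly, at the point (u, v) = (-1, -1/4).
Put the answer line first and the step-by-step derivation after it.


Answer: L = 0, M = 12*sqrt(209)/209, N = 0

z_u = -7/4, z_v = -3, z_uu = 0, z_uv = 3, z_vv = 0
E = 65/16, F = 21/4, G = 10; answer radicand W^2 = 209/16
unnormalised second-form numerators: l = 0, m = 3, n = 0; L = l/sqrt(209/16), and similarly M = m/sqrt(W^2), N = n/sqrt(W^2)


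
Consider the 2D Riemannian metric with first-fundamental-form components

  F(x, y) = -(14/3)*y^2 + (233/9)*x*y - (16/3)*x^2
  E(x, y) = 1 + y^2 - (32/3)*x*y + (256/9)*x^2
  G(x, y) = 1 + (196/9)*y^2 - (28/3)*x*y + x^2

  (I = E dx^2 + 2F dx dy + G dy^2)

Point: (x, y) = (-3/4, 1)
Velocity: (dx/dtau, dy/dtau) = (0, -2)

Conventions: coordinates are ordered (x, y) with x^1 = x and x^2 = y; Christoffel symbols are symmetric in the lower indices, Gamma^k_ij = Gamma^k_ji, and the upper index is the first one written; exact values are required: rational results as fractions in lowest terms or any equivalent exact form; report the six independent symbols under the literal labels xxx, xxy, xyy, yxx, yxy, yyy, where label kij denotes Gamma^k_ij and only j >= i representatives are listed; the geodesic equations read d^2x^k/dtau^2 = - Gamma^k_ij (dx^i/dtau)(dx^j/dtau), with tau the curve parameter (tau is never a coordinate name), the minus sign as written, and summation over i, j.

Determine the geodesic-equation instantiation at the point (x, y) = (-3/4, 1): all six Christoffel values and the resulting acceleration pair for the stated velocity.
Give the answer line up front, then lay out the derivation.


Answer: Gamma_xxx = -3840/7969, Gamma_xxy = 720/7969, Gamma_xyy = -3360/7969, Gamma_yxx = 320/613, Gamma_yxy = -60/613, Gamma_yyy = 280/613; accelerations (d^2x/dtau^2, d^2y/dtau^2) = (13440/7969, -1120/613)

E = 26, F = -325/12, G = 4369/144 at the point
E_x = -160/3, E_y = 10, F_x = 305/9, F_y = -115/4, G_x = -65/6, G_y = 455/9
EG - F^2 = 7969/144;  g^inv = (144/7969) * [[4369/144, 325/12], [325/12, 26]]
first-kind symbols [ij,l] = (1/2)(d_i g_jl + d_j g_il - d_l g_ij): [xx,x] = E_x/2 = -80/3, [xx,y] = F_x - E_y/2 = 260/9, [xy,x] = E_y/2 = 5, [xy,y] = G_x/2 = -65/12, [yy,x] = F_y - G_x/2 = -70/3, [yy,y] = G_y/2 = 455/18
Gamma^x_ij = (G*[ij,x] - F*[ij,y])/(EG - F^2), Gamma^y_ij = (E*[ij,y] - F*[ij,x])/(EG - F^2)
Gamma_xxx = -3840/7969, Gamma_xxy = 720/7969, Gamma_xyy = -3360/7969, Gamma_yxx = 320/613, Gamma_yxy = -60/613, Gamma_yyy = 280/613
d^2x/dtau^2 = -(Gamma_xxx*(0)^2 + 2*Gamma_xxy*(0)*(-2) + Gamma_xyy*(-2)^2) = 13440/7969
d^2y/dtau^2 = -(Gamma_yxx*(0)^2 + 2*Gamma_yxy*(0)*(-2) + Gamma_yyy*(-2)^2) = -1120/613


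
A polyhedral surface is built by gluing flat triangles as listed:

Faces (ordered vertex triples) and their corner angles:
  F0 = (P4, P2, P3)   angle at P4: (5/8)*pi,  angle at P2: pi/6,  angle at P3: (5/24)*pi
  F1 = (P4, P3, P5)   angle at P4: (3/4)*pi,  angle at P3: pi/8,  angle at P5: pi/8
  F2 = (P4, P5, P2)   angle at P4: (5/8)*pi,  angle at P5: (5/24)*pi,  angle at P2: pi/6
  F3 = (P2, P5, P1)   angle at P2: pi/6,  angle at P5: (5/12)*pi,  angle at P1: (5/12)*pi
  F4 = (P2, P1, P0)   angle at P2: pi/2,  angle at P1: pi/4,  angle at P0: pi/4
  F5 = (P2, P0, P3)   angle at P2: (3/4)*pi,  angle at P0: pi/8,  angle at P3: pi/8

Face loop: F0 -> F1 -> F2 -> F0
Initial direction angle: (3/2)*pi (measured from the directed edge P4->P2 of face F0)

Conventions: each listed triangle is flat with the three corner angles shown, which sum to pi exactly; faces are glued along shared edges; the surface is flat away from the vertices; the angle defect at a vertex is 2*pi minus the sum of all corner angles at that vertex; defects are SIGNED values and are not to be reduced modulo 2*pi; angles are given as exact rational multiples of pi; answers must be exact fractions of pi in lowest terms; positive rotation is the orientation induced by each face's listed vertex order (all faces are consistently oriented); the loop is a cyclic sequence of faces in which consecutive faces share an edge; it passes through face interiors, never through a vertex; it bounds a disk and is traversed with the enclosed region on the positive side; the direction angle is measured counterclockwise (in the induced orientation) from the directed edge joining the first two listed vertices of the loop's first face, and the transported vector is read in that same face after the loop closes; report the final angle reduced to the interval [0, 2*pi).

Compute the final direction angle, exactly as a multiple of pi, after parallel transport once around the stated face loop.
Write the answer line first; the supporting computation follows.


Answer: final direction angle = (3/2)*pi

enclosed vertex P4: corner angles sum to 2*pi, defect = 2*pi - 2*pi = 0
transport around the loop rotates by the sum of enclosed defects; add to the initial angle mod 2*pi
final angle = (3/2)*pi + 0 = (3/2)*pi (mod 2*pi)


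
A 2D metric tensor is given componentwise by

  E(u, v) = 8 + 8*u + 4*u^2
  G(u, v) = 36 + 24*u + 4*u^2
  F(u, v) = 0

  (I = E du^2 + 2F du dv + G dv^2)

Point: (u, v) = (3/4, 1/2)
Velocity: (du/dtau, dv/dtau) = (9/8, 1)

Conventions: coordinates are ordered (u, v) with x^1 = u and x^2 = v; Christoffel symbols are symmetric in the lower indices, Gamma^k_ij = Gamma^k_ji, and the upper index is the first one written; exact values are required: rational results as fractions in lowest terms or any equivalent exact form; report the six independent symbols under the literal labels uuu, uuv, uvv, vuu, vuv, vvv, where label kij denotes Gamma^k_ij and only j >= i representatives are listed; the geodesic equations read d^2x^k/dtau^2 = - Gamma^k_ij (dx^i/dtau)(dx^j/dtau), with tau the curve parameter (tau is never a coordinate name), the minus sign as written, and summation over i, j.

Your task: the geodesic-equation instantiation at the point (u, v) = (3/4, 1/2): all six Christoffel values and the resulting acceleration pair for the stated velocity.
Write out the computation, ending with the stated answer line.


E = 65/4, F = 0, G = 225/4 at the point
E_u = 14, E_v = 0, F_u = 0, F_v = 0, G_u = 30, G_v = 0
EG - F^2 = 14625/16;  g^inv = (16/14625) * [[225/4, 0], [0, 65/4]]
first-kind symbols [ij,l] = (1/2)(d_i g_jl + d_j g_il - d_l g_ij): [uu,u] = E_u/2 = 7, [uu,v] = F_u - E_v/2 = 0, [uv,u] = E_v/2 = 0, [uv,v] = G_u/2 = 15, [vv,u] = F_v - G_u/2 = -15, [vv,v] = G_v/2 = 0
Gamma^u_ij = (G*[ij,u] - F*[ij,v])/(EG - F^2), Gamma^v_ij = (E*[ij,v] - F*[ij,u])/(EG - F^2)
Gamma_uuu = 28/65, Gamma_uuv = 0, Gamma_uvv = -12/13, Gamma_vuu = 0, Gamma_vuv = 4/15, Gamma_vvv = 0
d^2u/dtau^2 = -(Gamma_uuu*(9/8)^2 + 2*Gamma_uuv*(9/8)*(1) + Gamma_uvv*(1)^2) = 393/1040
d^2v/dtau^2 = -(Gamma_vuu*(9/8)^2 + 2*Gamma_vuv*(9/8)*(1) + Gamma_vvv*(1)^2) = -3/5

Answer: Gamma_uuu = 28/65, Gamma_uuv = 0, Gamma_uvv = -12/13, Gamma_vuu = 0, Gamma_vuv = 4/15, Gamma_vvv = 0; accelerations (d^2u/dtau^2, d^2v/dtau^2) = (393/1040, -3/5)


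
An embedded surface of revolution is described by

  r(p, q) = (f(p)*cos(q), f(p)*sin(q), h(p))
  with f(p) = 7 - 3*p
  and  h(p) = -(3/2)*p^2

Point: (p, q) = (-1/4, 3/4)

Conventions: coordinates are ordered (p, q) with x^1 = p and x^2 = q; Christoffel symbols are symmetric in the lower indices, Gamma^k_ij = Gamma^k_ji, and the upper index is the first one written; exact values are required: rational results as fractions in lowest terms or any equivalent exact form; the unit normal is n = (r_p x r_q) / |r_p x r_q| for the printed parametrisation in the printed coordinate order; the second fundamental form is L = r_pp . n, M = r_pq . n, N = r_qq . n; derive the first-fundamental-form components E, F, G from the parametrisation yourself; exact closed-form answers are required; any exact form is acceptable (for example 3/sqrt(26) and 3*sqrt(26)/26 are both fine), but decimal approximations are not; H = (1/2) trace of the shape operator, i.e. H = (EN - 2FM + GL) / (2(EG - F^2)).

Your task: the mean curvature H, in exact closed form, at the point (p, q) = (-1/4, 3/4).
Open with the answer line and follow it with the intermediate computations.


Answer: H = 1094*sqrt(17)/26877

f = 31/4, f' = -3, f'' = 0, h' = 3/4, h'' = -3
E = 153/16, F = 0, G = 961/16; answer radicand W^2 = 153/16
unnormalised second-form numerators: l = 9, m = 0, n = 93/16; L = l/sqrt(153/16), and similarly M = m/sqrt(W^2), N = n/sqrt(W^2)
H = (E*n - 2*F*m + G*l) / (2*(EG - F^2)*sqrt(W^2)); E*n - 2*F*m + G*l = 152613/256, EG - F^2 = 147033/256, so H = (547/1054)/sqrt(153/16)


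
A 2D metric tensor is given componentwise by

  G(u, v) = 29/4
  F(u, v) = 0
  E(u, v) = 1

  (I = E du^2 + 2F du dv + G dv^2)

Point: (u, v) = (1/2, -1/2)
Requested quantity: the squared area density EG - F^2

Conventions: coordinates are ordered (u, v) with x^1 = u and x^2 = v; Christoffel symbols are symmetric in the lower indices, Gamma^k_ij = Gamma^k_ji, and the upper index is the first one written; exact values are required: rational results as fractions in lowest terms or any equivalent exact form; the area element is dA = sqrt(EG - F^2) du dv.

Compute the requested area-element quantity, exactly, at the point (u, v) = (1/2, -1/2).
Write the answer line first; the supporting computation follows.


Answer: EG - F^2 = 29/4

E = 1, F = 0, G = 29/4; EG - F^2 = 29/4


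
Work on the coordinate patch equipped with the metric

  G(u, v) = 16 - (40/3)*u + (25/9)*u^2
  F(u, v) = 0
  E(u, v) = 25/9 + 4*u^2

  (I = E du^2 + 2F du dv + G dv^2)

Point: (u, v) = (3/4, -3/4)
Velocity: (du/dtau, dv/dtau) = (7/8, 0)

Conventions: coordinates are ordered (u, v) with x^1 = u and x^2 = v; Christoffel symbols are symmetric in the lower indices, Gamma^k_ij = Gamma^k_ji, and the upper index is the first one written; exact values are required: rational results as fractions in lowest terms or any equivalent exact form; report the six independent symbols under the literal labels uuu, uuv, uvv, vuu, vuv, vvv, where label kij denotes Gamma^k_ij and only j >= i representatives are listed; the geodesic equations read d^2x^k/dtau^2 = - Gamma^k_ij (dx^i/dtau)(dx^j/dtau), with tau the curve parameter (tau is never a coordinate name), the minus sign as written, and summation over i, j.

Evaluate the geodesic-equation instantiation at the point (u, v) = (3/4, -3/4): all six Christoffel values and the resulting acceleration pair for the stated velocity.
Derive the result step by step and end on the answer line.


E = 181/36, F = 0, G = 121/16 at the point
E_u = 6, E_v = 0, F_u = 0, F_v = 0, G_u = -55/6, G_v = 0
EG - F^2 = 21901/576;  g^inv = (576/21901) * [[121/16, 0], [0, 181/36]]
first-kind symbols [ij,l] = (1/2)(d_i g_jl + d_j g_il - d_l g_ij): [uu,u] = E_u/2 = 3, [uu,v] = F_u - E_v/2 = 0, [uv,u] = E_v/2 = 0, [uv,v] = G_u/2 = -55/12, [vv,u] = F_v - G_u/2 = 55/12, [vv,v] = G_v/2 = 0
Gamma^u_ij = (G*[ij,u] - F*[ij,v])/(EG - F^2), Gamma^v_ij = (E*[ij,v] - F*[ij,u])/(EG - F^2)
Gamma_uuu = 108/181, Gamma_uuv = 0, Gamma_uvv = 165/181, Gamma_vuu = 0, Gamma_vuv = -20/33, Gamma_vvv = 0
d^2u/dtau^2 = -(Gamma_uuu*(7/8)^2 + 2*Gamma_uuv*(7/8)*(0) + Gamma_uvv*(0)^2) = -1323/2896
d^2v/dtau^2 = -(Gamma_vuu*(7/8)^2 + 2*Gamma_vuv*(7/8)*(0) + Gamma_vvv*(0)^2) = 0

Answer: Gamma_uuu = 108/181, Gamma_uuv = 0, Gamma_uvv = 165/181, Gamma_vuu = 0, Gamma_vuv = -20/33, Gamma_vvv = 0; accelerations (d^2u/dtau^2, d^2v/dtau^2) = (-1323/2896, 0)


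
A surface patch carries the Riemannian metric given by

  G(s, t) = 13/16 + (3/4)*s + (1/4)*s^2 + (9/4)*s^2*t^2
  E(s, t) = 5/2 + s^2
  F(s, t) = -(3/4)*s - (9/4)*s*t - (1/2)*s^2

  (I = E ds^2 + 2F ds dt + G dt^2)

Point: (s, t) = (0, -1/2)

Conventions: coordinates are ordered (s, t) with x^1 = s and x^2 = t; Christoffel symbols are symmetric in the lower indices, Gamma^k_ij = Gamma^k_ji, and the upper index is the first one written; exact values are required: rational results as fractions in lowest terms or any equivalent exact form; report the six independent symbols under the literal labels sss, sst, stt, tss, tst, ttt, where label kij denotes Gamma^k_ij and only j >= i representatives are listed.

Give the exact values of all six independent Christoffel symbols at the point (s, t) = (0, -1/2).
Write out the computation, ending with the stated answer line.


E = 5/2, F = 0, G = 13/16 at the point
E_s = 0, E_t = 0, F_s = 3/8, F_t = 0, G_s = 3/4, G_t = 0
EG - F^2 = 65/32;  g^inv = (32/65) * [[13/16, 0], [0, 5/2]]
first-kind symbols [ij,l] = (1/2)(d_i g_jl + d_j g_il - d_l g_ij): [ss,s] = E_s/2 = 0, [ss,t] = F_s - E_t/2 = 3/8, [st,s] = E_t/2 = 0, [st,t] = G_s/2 = 3/8, [tt,s] = F_t - G_s/2 = -3/8, [tt,t] = G_t/2 = 0
Gamma^s_ij = (G*[ij,s] - F*[ij,t])/(EG - F^2), Gamma^t_ij = (E*[ij,t] - F*[ij,s])/(EG - F^2)

Answer: Gamma_sss = 0, Gamma_sst = 0, Gamma_stt = -3/20, Gamma_tss = 6/13, Gamma_tst = 6/13, Gamma_ttt = 0


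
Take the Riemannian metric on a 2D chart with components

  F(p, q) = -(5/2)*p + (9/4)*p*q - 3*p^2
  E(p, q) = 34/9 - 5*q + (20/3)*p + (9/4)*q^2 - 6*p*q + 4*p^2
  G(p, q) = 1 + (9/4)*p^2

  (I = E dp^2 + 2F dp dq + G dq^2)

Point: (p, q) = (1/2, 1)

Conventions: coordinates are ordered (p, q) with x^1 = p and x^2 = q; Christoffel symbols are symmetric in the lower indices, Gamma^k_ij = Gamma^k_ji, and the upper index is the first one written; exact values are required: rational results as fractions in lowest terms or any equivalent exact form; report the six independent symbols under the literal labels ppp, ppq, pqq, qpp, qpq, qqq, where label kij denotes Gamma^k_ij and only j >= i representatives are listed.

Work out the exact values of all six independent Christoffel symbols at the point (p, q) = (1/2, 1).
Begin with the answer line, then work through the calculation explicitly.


Answer: Gamma_ppp = 336/421, Gamma_ppq = -252/421, Gamma_pqq = 0, Gamma_qpp = -216/421, Gamma_qpq = 162/421, Gamma_qqq = 0

E = 85/36, F = -7/8, G = 25/16 at the point
E_p = 14/3, E_q = -7/2, F_p = -13/4, F_q = 9/8, G_p = 9/4, G_q = 0
EG - F^2 = 421/144;  g^inv = (144/421) * [[25/16, 7/8], [7/8, 85/36]]
first-kind symbols [ij,l] = (1/2)(d_i g_jl + d_j g_il - d_l g_ij): [pp,p] = E_p/2 = 7/3, [pp,q] = F_p - E_q/2 = -3/2, [pq,p] = E_q/2 = -7/4, [pq,q] = G_p/2 = 9/8, [qq,p] = F_q - G_p/2 = 0, [qq,q] = G_q/2 = 0
Gamma^p_ij = (G*[ij,p] - F*[ij,q])/(EG - F^2), Gamma^q_ij = (E*[ij,q] - F*[ij,p])/(EG - F^2)


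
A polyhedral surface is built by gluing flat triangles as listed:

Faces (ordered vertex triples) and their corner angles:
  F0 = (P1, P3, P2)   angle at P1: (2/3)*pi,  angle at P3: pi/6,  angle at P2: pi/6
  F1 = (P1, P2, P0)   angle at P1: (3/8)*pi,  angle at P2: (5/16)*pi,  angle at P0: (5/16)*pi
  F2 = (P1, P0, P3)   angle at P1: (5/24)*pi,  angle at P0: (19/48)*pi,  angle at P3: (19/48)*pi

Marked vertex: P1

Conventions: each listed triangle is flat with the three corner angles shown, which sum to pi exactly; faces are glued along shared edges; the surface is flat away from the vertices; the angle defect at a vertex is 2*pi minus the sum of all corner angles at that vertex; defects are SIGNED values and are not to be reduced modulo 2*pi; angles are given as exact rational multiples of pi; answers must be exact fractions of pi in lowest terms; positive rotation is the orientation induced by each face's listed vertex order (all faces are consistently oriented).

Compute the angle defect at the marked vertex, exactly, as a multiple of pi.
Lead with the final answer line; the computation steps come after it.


Answer: defect(P1) = (3/4)*pi

Sum of corner angles at P1: (5/4)*pi
defect = 2*pi - (5/4)*pi


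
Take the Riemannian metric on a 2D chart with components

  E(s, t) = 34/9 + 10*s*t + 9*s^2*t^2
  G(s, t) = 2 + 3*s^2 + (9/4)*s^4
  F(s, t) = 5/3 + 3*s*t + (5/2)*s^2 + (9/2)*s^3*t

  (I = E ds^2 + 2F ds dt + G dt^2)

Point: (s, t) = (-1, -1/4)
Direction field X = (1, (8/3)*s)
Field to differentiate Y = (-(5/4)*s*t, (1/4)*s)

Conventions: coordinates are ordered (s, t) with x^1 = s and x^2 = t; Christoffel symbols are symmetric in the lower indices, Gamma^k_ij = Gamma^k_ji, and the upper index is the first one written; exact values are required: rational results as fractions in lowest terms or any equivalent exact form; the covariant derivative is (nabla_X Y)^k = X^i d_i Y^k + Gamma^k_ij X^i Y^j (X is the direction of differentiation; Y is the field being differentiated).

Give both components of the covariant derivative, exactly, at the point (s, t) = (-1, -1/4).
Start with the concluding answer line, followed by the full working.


Answer: (nabla_X Y)^s = -5149/1560, (nabla_X Y)^t = -119/3016

E = 985/144, F = 145/24, G = 29/4 at the point
E_s = -29/8, E_t = -29/2, F_s = -73/8, F_t = -15/2, G_s = -15, G_t = 0
EG - F^2 = 1885/144;  g^inv = (144/1885) * [[29/4, -145/24], [-145/24, 985/144]]
first-kind symbols [ij,l] = (1/2)(d_i g_jl + d_j g_il - d_l g_ij): [ss,s] = E_s/2 = -29/16, [ss,t] = F_s - E_t/2 = -15/8, [st,s] = E_t/2 = -29/4, [st,t] = G_s/2 = -15/2, [tt,s] = F_t - G_s/2 = 0, [tt,t] = G_t/2 = 0
Gamma^s_ij = (G*[ij,s] - F*[ij,t])/(EG - F^2), Gamma^t_ij = (E*[ij,t] - F*[ij,s])/(EG - F^2)
Gamma_sss = -9/65, Gamma_sst = -36/65, Gamma_stt = 0, Gamma_tss = -54/377, Gamma_tst = -216/377, Gamma_ttt = 0
X = (1, -8/3), Y = (-5/16, -1/4) at the point


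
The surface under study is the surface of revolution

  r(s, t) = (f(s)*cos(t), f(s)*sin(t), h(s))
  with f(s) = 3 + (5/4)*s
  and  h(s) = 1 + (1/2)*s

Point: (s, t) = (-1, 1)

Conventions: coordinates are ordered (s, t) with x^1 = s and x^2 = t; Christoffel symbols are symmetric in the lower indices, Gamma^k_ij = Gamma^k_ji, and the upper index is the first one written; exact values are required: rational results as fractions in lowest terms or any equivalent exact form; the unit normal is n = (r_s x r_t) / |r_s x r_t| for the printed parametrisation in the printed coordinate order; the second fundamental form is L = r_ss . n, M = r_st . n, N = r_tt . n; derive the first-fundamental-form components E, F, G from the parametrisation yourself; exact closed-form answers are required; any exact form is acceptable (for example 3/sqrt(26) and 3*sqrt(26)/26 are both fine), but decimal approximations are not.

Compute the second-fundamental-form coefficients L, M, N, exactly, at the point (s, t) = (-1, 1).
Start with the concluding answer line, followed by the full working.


Answer: L = 0, M = 0, N = 7*sqrt(29)/58

f = 7/4, f' = 5/4, f'' = 0, h' = 1/2, h'' = 0
E = 29/16, F = 0, G = 49/16; answer radicand W^2 = 29/16
unnormalised second-form numerators: l = 0, m = 0, n = 7/8; L = l/sqrt(29/16), and similarly M = m/sqrt(W^2), N = n/sqrt(W^2)


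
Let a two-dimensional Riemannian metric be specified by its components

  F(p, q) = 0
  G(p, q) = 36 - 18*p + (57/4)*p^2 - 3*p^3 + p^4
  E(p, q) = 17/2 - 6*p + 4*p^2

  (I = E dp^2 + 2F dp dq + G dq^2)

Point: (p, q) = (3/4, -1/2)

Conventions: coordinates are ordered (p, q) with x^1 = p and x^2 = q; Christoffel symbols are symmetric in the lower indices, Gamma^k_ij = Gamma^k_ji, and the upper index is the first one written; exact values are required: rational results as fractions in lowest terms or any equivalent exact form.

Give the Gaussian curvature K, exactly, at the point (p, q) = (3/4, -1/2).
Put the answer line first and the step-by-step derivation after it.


Answer: K = -128/2175

E = 25/4, F = 0, G = 7569/256, EG - F^2 = 189225/1024 at the point
E_p = 0, E_q = 0, F_p = 0, F_q = 0, G_p = 0, G_q = 0
E_qq = 0, F_pq = 0, G_pp = 87/4
Evaluate Brioschi's two determinant matrices M1, M2 and divide by (EG - F^2)^2.
M1 = [[-E_qq/2 + F_pq - G_pp/2, E_p/2, F_p - E_q/2], [F_q - G_p/2, E, F], [G_q/2, F, G]] = [[-87/8, 0, 0], [0, 25/4, 0], [0, 0, 7569/256]]; det M1 = -16462575/8192
M2 = [[0, E_q/2, G_p/2], [E_q/2, E, F], [G_p/2, F, G]] = [[0, 0, 0], [0, 25/4, 0], [0, 0, 7569/256]]; det M2 = 0
det M1 - det M2 = -16462575/8192; K = -16462575/8192 / (189225/1024)^2 = -128/2175


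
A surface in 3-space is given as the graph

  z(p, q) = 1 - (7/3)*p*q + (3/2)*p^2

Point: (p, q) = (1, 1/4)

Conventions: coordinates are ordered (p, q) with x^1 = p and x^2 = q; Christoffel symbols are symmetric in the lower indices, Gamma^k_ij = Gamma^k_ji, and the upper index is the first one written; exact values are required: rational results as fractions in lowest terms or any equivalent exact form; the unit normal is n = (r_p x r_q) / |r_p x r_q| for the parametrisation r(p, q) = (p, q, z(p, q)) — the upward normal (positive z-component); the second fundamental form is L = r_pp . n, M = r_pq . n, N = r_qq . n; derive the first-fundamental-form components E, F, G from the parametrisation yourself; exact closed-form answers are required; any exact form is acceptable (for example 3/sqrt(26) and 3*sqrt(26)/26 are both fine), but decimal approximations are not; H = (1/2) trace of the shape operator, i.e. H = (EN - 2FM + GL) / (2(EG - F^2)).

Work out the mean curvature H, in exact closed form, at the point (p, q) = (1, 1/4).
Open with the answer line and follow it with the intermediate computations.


Answer: H = -208*sqrt(1769)/107909

z_p = 29/12, z_q = -7/3, z_pp = 3, z_pq = -7/3, z_qq = 0
E = 985/144, F = -203/36, G = 58/9; answer radicand W^2 = 1769/144
unnormalised second-form numerators: l = 3, m = -7/3, n = 0; L = l/sqrt(1769/144), and similarly M = m/sqrt(W^2), N = n/sqrt(W^2)
H = (E*n - 2*F*m + G*l) / (2*(EG - F^2)*sqrt(W^2)); E*n - 2*F*m + G*l = -377/54, EG - F^2 = 1769/144, so H = (-52/183)/sqrt(1769/144)


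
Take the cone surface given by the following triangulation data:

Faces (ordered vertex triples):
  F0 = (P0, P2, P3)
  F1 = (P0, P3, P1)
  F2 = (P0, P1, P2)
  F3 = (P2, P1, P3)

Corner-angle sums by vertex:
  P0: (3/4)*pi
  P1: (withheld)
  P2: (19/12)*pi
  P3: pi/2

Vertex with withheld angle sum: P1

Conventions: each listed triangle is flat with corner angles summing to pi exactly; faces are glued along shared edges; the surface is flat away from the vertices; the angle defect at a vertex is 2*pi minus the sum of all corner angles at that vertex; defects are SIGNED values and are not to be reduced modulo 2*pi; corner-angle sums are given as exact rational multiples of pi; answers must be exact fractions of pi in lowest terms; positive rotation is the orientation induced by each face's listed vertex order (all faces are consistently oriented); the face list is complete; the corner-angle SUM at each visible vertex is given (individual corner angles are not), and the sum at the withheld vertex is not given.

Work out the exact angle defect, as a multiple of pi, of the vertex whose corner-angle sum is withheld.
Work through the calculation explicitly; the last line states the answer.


V = 4, E = 6, F = 4; chi = V - E + F = 2
Gauss-Bonnet: total defect = 2*pi*chi = 4*pi; visible defects sum to (19/6)*pi

Answer: defect(P1) = (5/6)*pi


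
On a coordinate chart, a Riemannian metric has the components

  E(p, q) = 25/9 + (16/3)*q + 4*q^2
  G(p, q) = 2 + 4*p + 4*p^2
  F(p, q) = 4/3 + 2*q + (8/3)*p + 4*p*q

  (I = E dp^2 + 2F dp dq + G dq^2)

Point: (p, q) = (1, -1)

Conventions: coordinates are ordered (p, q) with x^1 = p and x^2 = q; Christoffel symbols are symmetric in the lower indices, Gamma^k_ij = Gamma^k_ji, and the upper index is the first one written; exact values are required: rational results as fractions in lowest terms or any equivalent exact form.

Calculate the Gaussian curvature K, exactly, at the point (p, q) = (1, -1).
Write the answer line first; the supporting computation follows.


Answer: K = -81/2209

E = 13/9, F = -2, G = 10, EG - F^2 = 94/9 at the point
E_p = 0, E_q = -8/3, F_p = -4/3, F_q = 6, G_p = 12, G_q = 0
E_qq = 8, F_pq = 4, G_pp = 8
Using the Brioschi determinant formula for K from the metric derivatives:
M1 = [[-E_qq/2 + F_pq - G_pp/2, E_p/2, F_p - E_q/2], [F_q - G_p/2, E, F], [G_q/2, F, G]] = [[-4, 0, 0], [0, 13/9, -2], [0, -2, 10]]; det M1 = -376/9
M2 = [[0, E_q/2, G_p/2], [E_q/2, E, F], [G_p/2, F, G]] = [[0, -4/3, 6], [-4/3, 13/9, -2], [6, -2, 10]]; det M2 = -340/9
det M1 - det M2 = -4; K = -4 / (94/9)^2 = -81/2209


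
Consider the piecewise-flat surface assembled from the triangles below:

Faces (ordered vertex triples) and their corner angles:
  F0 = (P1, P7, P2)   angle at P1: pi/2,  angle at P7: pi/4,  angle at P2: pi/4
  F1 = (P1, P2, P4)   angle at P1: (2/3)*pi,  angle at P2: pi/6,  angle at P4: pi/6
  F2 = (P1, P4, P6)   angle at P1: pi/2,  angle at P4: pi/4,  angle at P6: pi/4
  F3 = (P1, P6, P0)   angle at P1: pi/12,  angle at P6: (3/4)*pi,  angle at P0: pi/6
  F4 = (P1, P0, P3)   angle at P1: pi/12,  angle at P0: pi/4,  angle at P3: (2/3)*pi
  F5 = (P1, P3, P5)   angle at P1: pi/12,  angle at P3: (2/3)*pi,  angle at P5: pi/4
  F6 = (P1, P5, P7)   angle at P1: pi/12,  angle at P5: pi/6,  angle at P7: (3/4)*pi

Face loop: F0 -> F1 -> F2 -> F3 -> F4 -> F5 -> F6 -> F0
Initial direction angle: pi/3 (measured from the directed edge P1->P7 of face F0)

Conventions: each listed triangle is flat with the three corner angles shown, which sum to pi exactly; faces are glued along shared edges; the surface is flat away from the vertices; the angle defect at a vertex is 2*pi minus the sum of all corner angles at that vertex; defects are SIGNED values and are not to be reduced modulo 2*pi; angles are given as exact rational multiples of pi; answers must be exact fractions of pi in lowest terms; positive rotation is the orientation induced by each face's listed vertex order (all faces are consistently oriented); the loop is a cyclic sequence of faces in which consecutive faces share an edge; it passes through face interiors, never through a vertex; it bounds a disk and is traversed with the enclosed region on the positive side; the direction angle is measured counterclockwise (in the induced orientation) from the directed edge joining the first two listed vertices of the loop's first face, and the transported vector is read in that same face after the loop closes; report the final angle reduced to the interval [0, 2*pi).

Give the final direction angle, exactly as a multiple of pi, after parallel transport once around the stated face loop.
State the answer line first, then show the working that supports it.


Answer: final direction angle = pi/3

enclosed vertex P1: corner angles sum to 2*pi, defect = 2*pi - 2*pi = 0
holonomy = initial angle + sum of enclosed defects (mod 2*pi), positive in the induced orientation
final angle = pi/3 + 0 = pi/3 (mod 2*pi)
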